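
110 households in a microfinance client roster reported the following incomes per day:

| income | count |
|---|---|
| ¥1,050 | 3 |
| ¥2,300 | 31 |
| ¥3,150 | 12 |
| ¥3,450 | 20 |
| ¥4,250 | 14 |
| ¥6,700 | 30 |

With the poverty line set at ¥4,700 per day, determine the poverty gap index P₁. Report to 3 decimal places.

Below the line: 3×¥1,050, 31×¥2,300, 12×¥3,150, 20×¥3,450, 14×¥4,250 (q = 80 of N = 110).
Shortfall ratios: (4700−1050)/4700 = 0.7766 (×3); (4700−2300)/4700 = 0.5106 (×31); (4700−3150)/4700 = 0.3298 (×12); (4700−3450)/4700 = 0.2660 (×20); (4700−4250)/4700 = 0.0957 (×14).
Σ = 28.776596. Dividing by the full population N = 110 gives P₁ = 0.262.

0.262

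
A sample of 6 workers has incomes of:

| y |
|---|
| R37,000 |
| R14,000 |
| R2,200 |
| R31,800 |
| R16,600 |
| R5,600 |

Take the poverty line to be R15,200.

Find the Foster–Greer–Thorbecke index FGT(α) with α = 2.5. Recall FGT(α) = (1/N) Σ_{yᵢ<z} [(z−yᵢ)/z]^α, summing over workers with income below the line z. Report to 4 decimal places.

0.1659

Poor units: R2,200, R5,600, R14,000 (q = 3 of N = 6).
Normalized shortfalls: (15200−2200)/15200 = 0.8553; (15200−5600)/15200 = 0.6316; (15200−14000)/15200 = 0.0789.
Raised to α = 2.5: 0.67647; 0.31701; 0.00175.
Sum = 0.995230; FGT(2.5) = 0.995230 / 6 = 0.1659.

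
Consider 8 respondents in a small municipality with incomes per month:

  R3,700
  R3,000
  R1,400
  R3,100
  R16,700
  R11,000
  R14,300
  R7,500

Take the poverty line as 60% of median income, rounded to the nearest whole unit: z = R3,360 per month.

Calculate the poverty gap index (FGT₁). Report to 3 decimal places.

Poor units: R1,400, R3,000, R3,100 (q = 3 of N = 8).
Relative gaps: (3360−1400)/3360 = 0.5833; (3360−3000)/3360 = 0.1071; (3360−3100)/3360 = 0.0774.
Σ = 0.767857. Dividing by the full population N = 8 gives P₁ = 0.096.

0.096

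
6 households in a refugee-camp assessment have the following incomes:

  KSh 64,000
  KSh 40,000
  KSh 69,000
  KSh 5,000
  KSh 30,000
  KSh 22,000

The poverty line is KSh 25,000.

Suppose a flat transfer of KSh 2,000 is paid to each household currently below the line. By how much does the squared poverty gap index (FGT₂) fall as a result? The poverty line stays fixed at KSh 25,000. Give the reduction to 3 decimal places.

Before: below the line — KSh 5,000, KSh 22,000; squared poverty gap index (FGT₂) = 0.10907.
After the KSh 2,000 transfer: below the line — KSh 7,000, KSh 24,000; squared poverty gap index (FGT₂) = 0.08667.
Reduction = 0.10907 − 0.08667 = 0.022.

0.022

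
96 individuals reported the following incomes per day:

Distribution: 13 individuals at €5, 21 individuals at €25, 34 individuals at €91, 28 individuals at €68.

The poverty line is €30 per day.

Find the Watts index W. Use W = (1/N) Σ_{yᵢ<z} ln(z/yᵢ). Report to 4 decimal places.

Incomes under z: 13×€5, 21×€25 (q = 34 of N = 96).
Log gaps: ln(30/5) = 1.7918 (×13); ln(30/25) = 0.1823 (×21).
W = 27.121626 / 96 = 0.2825.

0.2825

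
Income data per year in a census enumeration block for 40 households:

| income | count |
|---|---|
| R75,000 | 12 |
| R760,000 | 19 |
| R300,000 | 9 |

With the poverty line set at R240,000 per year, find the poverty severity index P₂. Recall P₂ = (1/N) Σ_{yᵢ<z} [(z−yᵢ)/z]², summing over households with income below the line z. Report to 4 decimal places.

0.1418

Below z: 12×R75,000 (q = 12 of N = 40).
Shortfall ratios: (240000−75000)/240000 = 0.6875 (×12).
Squared: 0.4727 (×12).
Sum = 5.671875; P₂ = 5.671875 / 40 = 0.1418.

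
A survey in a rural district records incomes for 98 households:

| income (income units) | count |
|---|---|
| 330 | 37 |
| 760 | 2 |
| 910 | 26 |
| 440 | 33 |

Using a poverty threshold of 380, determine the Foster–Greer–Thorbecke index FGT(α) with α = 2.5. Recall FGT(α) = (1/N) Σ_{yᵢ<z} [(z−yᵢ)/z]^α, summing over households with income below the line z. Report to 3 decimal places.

Poor units: 37×330 (q = 37 of N = 98).
Gap ratios (z−y)/z: (380−330)/380 = 0.1316 (×37).
Raised to α = 2.5: 0.00628 (×37).
Sum = 0.232363; FGT(2.5) = 0.232363 / 98 = 0.002.

0.002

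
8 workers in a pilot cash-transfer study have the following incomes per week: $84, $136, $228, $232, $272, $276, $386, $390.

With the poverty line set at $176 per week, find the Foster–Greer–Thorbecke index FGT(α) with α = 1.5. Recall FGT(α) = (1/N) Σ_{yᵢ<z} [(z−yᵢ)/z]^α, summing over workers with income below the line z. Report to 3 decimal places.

0.061

Below z: $84, $136 (q = 2 of N = 8).
Gap ratios (z−y)/z: (176−84)/176 = 0.5227; (176−136)/176 = 0.2273.
Raised to α = 1.5: 0.37793; 0.10835.
Sum = 0.486279; FGT(1.5) = 0.486279 / 8 = 0.061.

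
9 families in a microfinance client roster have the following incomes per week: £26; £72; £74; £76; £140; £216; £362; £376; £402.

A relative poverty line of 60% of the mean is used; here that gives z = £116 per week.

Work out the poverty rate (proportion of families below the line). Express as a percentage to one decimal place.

44.4%

4 of the 9 families have income below £116.
H = 4/9 = 44.4%.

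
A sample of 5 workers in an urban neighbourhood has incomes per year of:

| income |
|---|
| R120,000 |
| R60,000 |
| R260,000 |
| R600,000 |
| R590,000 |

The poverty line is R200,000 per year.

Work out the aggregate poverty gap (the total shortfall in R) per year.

R220,000

Below the line: R60,000, R120,000 (q = 2 of N = 5).
Individual gaps: 200000−60000 = 140000; 200000−120000 = 80000.
Aggregate gap = R220,000.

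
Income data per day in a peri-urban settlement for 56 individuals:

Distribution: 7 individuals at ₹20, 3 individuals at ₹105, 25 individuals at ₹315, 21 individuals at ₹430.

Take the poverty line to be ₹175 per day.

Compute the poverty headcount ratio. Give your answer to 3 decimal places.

10 of the 56 individuals have income below ₹175.
H = 10/56 = 0.179.

0.179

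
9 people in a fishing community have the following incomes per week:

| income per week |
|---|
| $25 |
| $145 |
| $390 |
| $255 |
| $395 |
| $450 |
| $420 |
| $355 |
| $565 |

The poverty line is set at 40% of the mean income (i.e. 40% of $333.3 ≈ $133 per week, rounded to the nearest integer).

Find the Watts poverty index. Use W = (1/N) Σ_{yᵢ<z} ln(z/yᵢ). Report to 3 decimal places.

0.186

Incomes under z: $25 (q = 1 of N = 9).
ln(z/y) terms: ln(133/25) = 1.6715.
W = 1.671473 / 9 = 0.186.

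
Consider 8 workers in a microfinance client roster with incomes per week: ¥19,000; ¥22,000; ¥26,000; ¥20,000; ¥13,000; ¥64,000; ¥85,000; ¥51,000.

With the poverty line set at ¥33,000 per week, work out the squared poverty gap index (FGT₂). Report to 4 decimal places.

0.1073

Below the line: ¥13,000, ¥19,000, ¥20,000, ¥22,000, ¥26,000 (q = 5 of N = 8).
Relative gaps: (33000−13000)/33000 = 0.6061; (33000−19000)/33000 = 0.4242; (33000−20000)/33000 = 0.3939; (33000−22000)/33000 = 0.3333; (33000−26000)/33000 = 0.2121.
Squared: 0.3673; 0.1800; 0.1552; 0.1111; 0.0450.
Sum = 0.858586; P₂ = 0.858586 / 8 = 0.1073.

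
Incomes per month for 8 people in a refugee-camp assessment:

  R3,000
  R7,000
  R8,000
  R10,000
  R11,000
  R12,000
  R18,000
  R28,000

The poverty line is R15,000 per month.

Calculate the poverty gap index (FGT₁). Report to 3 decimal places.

0.325

Below the line: R3,000, R7,000, R8,000, R10,000, R11,000, R12,000 (q = 6 of N = 8).
Shortfall ratios: (15000−3000)/15000 = 0.8000; (15000−7000)/15000 = 0.5333; (15000−8000)/15000 = 0.4667; (15000−10000)/15000 = 0.3333; (15000−11000)/15000 = 0.2667; (15000−12000)/15000 = 0.2000.
Σ = 2.600000. Dividing by the full population N = 8 gives P₁ = 0.325.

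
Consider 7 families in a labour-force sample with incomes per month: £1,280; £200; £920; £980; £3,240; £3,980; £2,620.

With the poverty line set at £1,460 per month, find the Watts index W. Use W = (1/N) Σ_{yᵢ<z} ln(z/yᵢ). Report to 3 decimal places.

0.426

Below z: £200, £920, £980, £1,280 (q = 4 of N = 7).
ln(z/y) terms: ln(1460/200) = 1.9879; ln(1460/920) = 0.4618; ln(1460/980) = 0.3986; ln(1460/1280) = 0.1316.
W = 2.979908 / 7 = 0.426.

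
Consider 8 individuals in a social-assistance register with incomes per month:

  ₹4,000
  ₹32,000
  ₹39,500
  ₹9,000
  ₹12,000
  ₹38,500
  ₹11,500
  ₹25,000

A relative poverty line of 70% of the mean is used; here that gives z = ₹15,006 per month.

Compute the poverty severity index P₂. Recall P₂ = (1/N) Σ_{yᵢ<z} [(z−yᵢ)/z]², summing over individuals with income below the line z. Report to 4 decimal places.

Poor units: ₹4,000, ₹9,000, ₹11,500, ₹12,000 (q = 4 of N = 8).
Shortfall ratios: (15006−4000)/15006 = 0.7334; (15006−9000)/15006 = 0.4002; (15006−11500)/15006 = 0.2336; (15006−12000)/15006 = 0.2003.
Squared: 0.5379; 0.1602; 0.0546; 0.0401.
Sum = 0.792842; P₂ = 0.792842 / 8 = 0.0991.

0.0991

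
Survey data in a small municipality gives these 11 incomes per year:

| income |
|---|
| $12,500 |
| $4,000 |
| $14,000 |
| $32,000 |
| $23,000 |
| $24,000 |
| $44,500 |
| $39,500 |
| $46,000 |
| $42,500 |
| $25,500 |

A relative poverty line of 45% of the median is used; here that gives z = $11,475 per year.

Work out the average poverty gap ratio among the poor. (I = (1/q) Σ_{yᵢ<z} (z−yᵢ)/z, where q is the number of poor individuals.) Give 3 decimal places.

Below z: $4,000 (q = 1 of N = 11).
Shortfall ratios (z−y)/z: 0.6514; sum = 0.651416.
I averages over the q = 1 poor units only: 0.651416 / 1 = 0.651.

0.651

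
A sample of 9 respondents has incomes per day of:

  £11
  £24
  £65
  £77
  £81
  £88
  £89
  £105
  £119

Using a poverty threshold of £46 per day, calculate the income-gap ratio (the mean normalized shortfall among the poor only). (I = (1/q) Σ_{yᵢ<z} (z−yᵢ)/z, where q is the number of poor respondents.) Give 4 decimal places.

Incomes under z: £11, £24 (q = 2 of N = 9).
Shortfall ratios (z−y)/z: 0.7609, 0.4783; sum = 1.239130.
I averages over the q = 2 poor units only: 1.239130 / 2 = 0.6196.

0.6196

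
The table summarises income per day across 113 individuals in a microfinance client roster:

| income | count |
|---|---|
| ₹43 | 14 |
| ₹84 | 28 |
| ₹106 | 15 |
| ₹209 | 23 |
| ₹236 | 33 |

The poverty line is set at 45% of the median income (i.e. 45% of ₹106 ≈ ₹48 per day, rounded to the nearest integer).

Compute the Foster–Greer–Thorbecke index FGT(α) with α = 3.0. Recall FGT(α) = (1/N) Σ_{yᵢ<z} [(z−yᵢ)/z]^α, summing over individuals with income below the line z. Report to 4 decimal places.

Below z: 14×₹43 (q = 14 of N = 113).
Shortfall ratios: (48−43)/48 = 0.1042 (×14).
Raised to α = 3.0: 0.00113 (×14).
Sum = 0.015824; FGT(3.0) = 0.015824 / 113 = 0.0001.

0.0001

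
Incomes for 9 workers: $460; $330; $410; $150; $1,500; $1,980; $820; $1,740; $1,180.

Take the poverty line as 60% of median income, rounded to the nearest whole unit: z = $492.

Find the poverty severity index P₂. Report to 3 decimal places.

0.069

Below z: $150, $330, $410, $460 (q = 4 of N = 9).
Relative gaps: (492−150)/492 = 0.6951; (492−330)/492 = 0.3293; (492−410)/492 = 0.1667; (492−460)/492 = 0.0650.
Squared: 0.4832; 0.1084; 0.0278; 0.0042.
Sum = 0.623620; P₂ = 0.623620 / 9 = 0.069.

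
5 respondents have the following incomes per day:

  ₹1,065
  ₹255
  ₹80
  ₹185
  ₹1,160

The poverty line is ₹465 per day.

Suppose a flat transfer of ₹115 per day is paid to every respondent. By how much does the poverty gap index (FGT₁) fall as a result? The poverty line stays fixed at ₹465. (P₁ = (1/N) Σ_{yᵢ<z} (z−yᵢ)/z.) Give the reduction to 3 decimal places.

0.148

Before: below the line — ₹80, ₹185, ₹255; poverty gap index (FGT₁) = 0.37634.
After the ₹115 transfer: below the line — ₹195, ₹300, ₹370; poverty gap index (FGT₁) = 0.22796.
Reduction = 0.37634 − 0.22796 = 0.148.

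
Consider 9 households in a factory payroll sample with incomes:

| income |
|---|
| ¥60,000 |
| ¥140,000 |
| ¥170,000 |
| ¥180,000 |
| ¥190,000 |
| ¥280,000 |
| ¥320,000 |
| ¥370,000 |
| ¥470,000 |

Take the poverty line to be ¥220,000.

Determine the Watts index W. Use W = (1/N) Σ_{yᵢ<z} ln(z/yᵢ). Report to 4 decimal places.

0.2618

Poor units: ¥60,000, ¥140,000, ¥170,000, ¥180,000, ¥190,000 (q = 5 of N = 9).
Log shortfalls: ln(220000/60000) = 1.2993; ln(220000/140000) = 0.4520; ln(220000/170000) = 0.2578; ln(220000/180000) = 0.2007; ln(220000/190000) = 0.1466.
W = 2.356371 / 9 = 0.2618.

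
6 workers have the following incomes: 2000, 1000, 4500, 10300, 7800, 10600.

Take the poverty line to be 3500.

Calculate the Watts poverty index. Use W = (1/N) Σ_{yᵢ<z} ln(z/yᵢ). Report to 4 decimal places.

Incomes under z: 1000, 2000 (q = 2 of N = 6).
Log shortfalls: ln(3500/1000) = 1.2528; ln(3500/2000) = 0.5596.
W = 1.812379 / 6 = 0.3021.

0.3021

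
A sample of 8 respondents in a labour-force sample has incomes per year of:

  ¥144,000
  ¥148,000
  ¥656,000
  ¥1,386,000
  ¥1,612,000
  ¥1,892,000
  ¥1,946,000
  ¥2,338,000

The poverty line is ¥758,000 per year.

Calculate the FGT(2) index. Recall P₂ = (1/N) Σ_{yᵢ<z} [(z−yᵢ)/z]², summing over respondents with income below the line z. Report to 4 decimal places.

0.1652

Below z: ¥144,000, ¥148,000, ¥656,000 (q = 3 of N = 8).
Relative gaps: (758000−144000)/758000 = 0.8100; (758000−148000)/758000 = 0.8047; (758000−656000)/758000 = 0.1346.
Squared: 0.6561; 0.6476; 0.0181.
Sum = 1.321872; P₂ = 1.321872 / 8 = 0.1652.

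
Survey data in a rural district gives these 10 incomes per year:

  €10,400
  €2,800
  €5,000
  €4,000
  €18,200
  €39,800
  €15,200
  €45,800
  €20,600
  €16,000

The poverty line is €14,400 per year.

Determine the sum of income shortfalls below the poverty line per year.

€35,400

Poor units: €2,800, €4,000, €5,000, €10,400 (q = 4 of N = 10).
Individual gaps: 14400−2800 = 11600; 14400−4000 = 10400; 14400−5000 = 9400; 14400−10400 = 4000.
Aggregate gap = €35,400.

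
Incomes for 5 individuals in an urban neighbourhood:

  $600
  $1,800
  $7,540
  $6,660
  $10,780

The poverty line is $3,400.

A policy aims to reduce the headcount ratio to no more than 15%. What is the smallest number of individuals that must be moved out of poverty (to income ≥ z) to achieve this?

2 of the 5 individuals are poor, so H = 2/5 = 0.400.
A headcount ratio of at most 15% allows at most ⌊0.15 × 5⌋ = 0 poor individuals.
So at least 2 − 0 = 2 must be lifted.

2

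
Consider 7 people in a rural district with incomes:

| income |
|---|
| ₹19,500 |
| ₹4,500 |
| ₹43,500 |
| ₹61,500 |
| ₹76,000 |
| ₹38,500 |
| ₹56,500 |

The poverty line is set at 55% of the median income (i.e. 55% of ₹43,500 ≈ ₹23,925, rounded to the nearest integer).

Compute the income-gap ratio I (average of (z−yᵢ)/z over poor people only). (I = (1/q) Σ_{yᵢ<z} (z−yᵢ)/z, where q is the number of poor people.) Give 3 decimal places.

0.498

Below z: ₹4,500, ₹19,500 (q = 2 of N = 7).
Relative gaps: 0.8119, 0.1850; sum = 0.996865.
I averages over the q = 2 poor units only: 0.996865 / 2 = 0.498.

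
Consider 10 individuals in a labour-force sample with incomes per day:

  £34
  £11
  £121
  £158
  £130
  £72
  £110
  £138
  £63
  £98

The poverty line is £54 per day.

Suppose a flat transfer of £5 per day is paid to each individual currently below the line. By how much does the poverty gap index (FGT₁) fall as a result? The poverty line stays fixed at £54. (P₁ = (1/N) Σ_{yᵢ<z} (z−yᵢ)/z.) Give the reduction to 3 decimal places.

Before: below the line — £11, £34; poverty gap index (FGT₁) = 0.11667.
After the £5 transfer: below the line — £16, £39; poverty gap index (FGT₁) = 0.09815.
Reduction = 0.11667 − 0.09815 = 0.019.

0.019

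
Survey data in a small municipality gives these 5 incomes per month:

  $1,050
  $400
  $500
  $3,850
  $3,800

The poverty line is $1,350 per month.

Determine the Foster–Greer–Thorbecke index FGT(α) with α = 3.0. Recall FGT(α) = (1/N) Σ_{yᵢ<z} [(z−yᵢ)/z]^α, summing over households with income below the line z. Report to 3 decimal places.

Incomes under z: $400, $500, $1,050 (q = 3 of N = 5).
Normalized shortfalls: (1350−400)/1350 = 0.7037; (1350−500)/1350 = 0.6296; (1350−1050)/1350 = 0.2222.
Raised to α = 3.0: 0.34847; 0.24961; 0.01097.
Sum = 0.609053; FGT(3.0) = 0.609053 / 5 = 0.122.

0.122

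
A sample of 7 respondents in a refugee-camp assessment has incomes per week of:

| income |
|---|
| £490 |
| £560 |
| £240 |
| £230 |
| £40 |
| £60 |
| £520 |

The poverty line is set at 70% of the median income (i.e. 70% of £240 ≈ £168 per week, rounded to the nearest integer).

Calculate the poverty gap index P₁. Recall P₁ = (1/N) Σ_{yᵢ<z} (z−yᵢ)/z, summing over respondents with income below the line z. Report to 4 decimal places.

Below the line: £40, £60 (q = 2 of N = 7).
Gap ratios (z−y)/z: (168−40)/168 = 0.7619; (168−60)/168 = 0.6429.
Σ = 1.404762. Dividing by the full population N = 7 gives P₁ = 0.2007.

0.2007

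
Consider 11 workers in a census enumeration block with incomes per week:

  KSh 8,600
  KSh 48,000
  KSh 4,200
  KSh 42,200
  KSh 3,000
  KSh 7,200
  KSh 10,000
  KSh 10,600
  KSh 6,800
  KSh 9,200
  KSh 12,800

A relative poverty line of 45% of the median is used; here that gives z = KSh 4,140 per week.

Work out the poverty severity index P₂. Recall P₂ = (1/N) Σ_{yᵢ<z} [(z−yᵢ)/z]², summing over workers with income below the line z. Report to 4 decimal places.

0.0069

Below z: KSh 3,000 (q = 1 of N = 11).
Shortfall ratios: (4140−3000)/4140 = 0.2754.
Squared: 0.0758.
Sum = 0.075824; P₂ = 0.075824 / 11 = 0.0069.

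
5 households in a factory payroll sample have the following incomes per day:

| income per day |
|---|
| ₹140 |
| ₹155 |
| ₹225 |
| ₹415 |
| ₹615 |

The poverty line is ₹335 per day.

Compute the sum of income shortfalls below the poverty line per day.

₹485

Below the line: ₹140, ₹155, ₹225 (q = 3 of N = 5).
Individual gaps: 335−140 = 195; 335−155 = 180; 335−225 = 110.
Aggregate gap = ₹485.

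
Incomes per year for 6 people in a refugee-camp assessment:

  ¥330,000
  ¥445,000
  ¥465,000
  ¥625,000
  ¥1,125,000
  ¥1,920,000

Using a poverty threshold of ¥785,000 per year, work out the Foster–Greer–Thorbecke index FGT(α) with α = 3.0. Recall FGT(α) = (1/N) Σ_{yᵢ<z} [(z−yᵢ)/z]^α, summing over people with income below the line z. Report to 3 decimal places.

0.059

Below z: ¥330,000, ¥445,000, ¥465,000, ¥625,000 (q = 4 of N = 6).
Shortfall ratios: (785000−330000)/785000 = 0.5796; (785000−445000)/785000 = 0.4331; (785000−465000)/785000 = 0.4076; (785000−625000)/785000 = 0.2038.
Raised to α = 3.0: 0.19473; 0.08125; 0.06774; 0.00847.
Sum = 0.352184; FGT(3.0) = 0.352184 / 6 = 0.059.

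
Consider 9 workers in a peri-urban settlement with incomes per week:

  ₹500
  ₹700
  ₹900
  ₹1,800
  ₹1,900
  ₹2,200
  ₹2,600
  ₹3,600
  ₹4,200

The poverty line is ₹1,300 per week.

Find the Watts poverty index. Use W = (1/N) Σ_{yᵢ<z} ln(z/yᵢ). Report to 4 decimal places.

0.2158

Poor units: ₹500, ₹700, ₹900 (q = 3 of N = 9).
Log gaps: ln(1300/500) = 0.9555; ln(1300/700) = 0.6190; ln(1300/900) = 0.3677.
W = 1.942275 / 9 = 0.2158.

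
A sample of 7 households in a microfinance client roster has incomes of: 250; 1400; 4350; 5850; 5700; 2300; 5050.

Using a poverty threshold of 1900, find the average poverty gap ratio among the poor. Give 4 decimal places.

0.5658

Poor units: 250, 1400 (q = 2 of N = 7).
Relative gaps: 0.8684, 0.2632; sum = 1.131579.
I averages over the q = 2 poor units only: 1.131579 / 2 = 0.5658.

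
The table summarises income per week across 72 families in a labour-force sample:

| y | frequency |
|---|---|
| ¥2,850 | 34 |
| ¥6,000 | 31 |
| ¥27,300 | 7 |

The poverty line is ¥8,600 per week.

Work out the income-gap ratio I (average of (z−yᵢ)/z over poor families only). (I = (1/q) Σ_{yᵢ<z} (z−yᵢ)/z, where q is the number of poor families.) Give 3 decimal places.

0.494

Below the line: 34×¥2,850, 31×¥6,000 (q = 65 of N = 72).
Shortfall ratios (z−y)/z: 0.6686 (×34), 0.3023 (×31); sum = 32.104651.
The income-gap ratio divides by q (the poor only): 32.104651 / 65 = 0.494.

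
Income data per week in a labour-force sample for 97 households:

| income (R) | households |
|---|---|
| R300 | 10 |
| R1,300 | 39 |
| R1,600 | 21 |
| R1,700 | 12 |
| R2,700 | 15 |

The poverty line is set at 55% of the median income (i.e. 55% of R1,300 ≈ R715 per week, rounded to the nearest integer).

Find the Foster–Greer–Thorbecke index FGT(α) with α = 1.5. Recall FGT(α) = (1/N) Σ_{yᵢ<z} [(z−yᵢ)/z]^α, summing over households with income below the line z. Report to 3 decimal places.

Below z: 10×R300 (q = 10 of N = 97).
Gap ratios (z−y)/z: (715−300)/715 = 0.5804 (×10).
Raised to α = 1.5: 0.44219 (×10).
Sum = 4.421942; FGT(1.5) = 4.421942 / 97 = 0.046.

0.046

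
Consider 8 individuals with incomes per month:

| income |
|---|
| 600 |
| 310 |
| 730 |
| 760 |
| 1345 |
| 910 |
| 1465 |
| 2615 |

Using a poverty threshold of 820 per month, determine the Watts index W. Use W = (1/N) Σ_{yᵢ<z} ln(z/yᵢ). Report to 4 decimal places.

Incomes under z: 310, 600, 730, 760 (q = 4 of N = 8).
ln(z/y) terms: ln(820/310) = 0.9727; ln(820/600) = 0.3124; ln(820/730) = 0.1163; ln(820/760) = 0.0760.
W = 1.477352 / 8 = 0.1847.

0.1847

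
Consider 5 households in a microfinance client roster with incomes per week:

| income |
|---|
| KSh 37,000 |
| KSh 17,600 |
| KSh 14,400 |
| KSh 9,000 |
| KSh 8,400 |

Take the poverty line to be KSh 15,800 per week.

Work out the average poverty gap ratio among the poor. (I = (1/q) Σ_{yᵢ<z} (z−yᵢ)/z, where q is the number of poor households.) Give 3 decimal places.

Below z: KSh 8,400, KSh 9,000, KSh 14,400 (q = 3 of N = 5).
Relative gaps: 0.4684, 0.4304, 0.0886; sum = 0.987342.
The income-gap ratio divides by q (the poor only): 0.987342 / 3 = 0.329.

0.329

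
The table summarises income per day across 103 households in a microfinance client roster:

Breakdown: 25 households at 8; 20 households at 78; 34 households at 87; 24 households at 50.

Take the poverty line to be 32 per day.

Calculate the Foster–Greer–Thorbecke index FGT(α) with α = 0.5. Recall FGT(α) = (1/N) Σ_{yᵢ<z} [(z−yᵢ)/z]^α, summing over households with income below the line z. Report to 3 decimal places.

Below the line: 25×8 (q = 25 of N = 103).
Gap ratios (z−y)/z: (32−8)/32 = 0.7500 (×25).
Raised to α = 0.5: 0.86603 (×25).
Sum = 21.650635; FGT(0.5) = 21.650635 / 103 = 0.210.

0.210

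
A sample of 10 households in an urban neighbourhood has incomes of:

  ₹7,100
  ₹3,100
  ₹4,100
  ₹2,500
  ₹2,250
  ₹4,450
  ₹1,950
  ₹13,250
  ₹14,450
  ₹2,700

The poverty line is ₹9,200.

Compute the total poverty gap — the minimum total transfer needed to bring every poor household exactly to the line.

Below z: ₹1,950, ₹2,250, ₹2,500, ₹2,700, ₹3,100, ₹4,100, ₹4,450, ₹7,100 (q = 8 of N = 10).
Individual gaps: 9200−1950 = 7250; 9200−2250 = 6950; 9200−2500 = 6700; 9200−2700 = 6500; 9200−3100 = 6100; 9200−4100 = 5100; 9200−4450 = 4750; 9200−7100 = 2100.
Aggregate gap = ₹45,450.

₹45,450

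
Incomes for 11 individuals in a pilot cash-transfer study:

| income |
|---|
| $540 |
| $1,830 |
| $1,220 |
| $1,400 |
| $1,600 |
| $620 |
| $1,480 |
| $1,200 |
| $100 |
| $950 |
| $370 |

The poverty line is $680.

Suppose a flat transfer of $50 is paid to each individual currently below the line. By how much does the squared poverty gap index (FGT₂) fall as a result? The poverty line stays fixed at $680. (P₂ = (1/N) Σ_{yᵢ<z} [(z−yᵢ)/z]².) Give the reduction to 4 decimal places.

Before: below the line — $100, $370, $540, $620; squared poverty gap index (FGT₂) = 0.089592.
After the $50 transfer: below the line — $150, $420, $590, $670; squared poverty gap index (FGT₂) = 0.070128.
Reduction = 0.089592 − 0.070128 = 0.0195.

0.0195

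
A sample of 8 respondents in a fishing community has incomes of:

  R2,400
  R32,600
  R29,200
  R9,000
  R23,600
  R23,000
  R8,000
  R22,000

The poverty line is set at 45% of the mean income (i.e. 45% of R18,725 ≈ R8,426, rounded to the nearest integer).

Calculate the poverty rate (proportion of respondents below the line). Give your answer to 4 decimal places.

0.2500

2 of the 8 respondents have income below R8,426.
H = 2/8 = 0.2500.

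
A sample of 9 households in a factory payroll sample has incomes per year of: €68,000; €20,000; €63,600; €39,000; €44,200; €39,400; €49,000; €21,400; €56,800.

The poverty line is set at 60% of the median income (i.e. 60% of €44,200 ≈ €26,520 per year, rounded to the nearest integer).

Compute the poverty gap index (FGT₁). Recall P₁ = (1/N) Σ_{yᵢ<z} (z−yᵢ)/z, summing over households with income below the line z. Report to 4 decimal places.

0.0488

Poor units: €20,000, €21,400 (q = 2 of N = 9).
Gap ratios (z−y)/z: (26520−20000)/26520 = 0.2459; (26520−21400)/26520 = 0.1931.
Sum of shortfalls = 0.438914; P₁ averages over all N: 0.438914 / 9 = 0.0488.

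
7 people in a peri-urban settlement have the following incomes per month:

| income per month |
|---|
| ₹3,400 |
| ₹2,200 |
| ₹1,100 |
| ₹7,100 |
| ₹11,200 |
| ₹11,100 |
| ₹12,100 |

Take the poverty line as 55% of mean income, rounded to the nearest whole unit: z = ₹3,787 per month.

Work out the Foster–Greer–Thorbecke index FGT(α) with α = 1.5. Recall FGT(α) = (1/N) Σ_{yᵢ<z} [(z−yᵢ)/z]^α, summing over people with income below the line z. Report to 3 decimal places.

Below z: ₹1,100, ₹2,200, ₹3,400 (q = 3 of N = 7).
Shortfall ratios: (3787−1100)/3787 = 0.7095; (3787−2200)/3787 = 0.4191; (3787−3400)/3787 = 0.1022.
Raised to α = 1.5: 0.59767; 0.27128; 0.03267.
Sum = 0.901617; FGT(1.5) = 0.901617 / 7 = 0.129.

0.129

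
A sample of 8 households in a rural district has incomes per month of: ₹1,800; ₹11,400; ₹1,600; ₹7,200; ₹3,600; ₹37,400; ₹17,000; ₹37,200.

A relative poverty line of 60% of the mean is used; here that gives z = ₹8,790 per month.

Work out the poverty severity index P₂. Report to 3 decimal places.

0.210

Incomes under z: ₹1,600, ₹1,800, ₹3,600, ₹7,200 (q = 4 of N = 8).
Gap ratios (z−y)/z: (8790−1600)/8790 = 0.8180; (8790−1800)/8790 = 0.7952; (8790−3600)/8790 = 0.5904; (8790−7200)/8790 = 0.1809.
Squared: 0.6691; 0.6324; 0.3486; 0.0327.
Sum = 1.682805; P₂ = 1.682805 / 8 = 0.210.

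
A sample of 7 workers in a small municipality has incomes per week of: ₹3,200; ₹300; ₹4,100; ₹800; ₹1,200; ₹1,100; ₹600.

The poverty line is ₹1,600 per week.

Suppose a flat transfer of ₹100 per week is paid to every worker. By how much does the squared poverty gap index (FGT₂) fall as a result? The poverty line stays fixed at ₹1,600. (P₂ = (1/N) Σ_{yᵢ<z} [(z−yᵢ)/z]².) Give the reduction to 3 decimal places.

Before: below the line — ₹300, ₹600, ₹800, ₹1,100, ₹1,200; squared poverty gap index (FGT₂) = 0.20871.
After the ₹100 transfer: below the line — ₹400, ₹700, ₹900, ₹1,200, ₹1,300; squared poverty gap index (FGT₂) = 0.16685.
Reduction = 0.20871 − 0.16685 = 0.042.

0.042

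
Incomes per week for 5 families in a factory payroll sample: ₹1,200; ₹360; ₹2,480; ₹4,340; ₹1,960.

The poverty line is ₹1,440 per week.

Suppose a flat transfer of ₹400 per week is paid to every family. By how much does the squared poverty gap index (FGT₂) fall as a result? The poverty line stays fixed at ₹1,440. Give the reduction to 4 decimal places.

0.0735

Before: below the line — ₹360, ₹1,200; squared poverty gap index (FGT₂) = 0.118056.
After the ₹400 transfer: below the line — ₹760; squared poverty gap index (FGT₂) = 0.044599.
Reduction = 0.118056 − 0.044599 = 0.0735.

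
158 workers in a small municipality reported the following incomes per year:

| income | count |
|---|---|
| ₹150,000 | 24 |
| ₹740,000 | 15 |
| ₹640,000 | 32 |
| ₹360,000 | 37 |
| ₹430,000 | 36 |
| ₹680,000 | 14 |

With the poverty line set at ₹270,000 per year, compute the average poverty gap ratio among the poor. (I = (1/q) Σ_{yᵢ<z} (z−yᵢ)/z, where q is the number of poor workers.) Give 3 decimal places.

Poor units: 24×₹150,000 (q = 24 of N = 158).
Relative gaps: 0.4444 (×24); sum = 10.666667.
I averages over the q = 24 poor units only: 10.666667 / 24 = 0.444.

0.444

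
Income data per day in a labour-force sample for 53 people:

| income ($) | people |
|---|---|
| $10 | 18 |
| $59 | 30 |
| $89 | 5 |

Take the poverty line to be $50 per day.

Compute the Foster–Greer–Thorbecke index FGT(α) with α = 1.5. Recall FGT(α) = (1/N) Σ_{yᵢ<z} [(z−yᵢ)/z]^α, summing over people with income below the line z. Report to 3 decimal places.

0.243

Poor units: 18×$10 (q = 18 of N = 53).
Shortfall ratios: (50−10)/50 = 0.8000 (×18).
Raised to α = 1.5: 0.71554 (×18).
Sum = 12.879752; FGT(1.5) = 12.879752 / 53 = 0.243.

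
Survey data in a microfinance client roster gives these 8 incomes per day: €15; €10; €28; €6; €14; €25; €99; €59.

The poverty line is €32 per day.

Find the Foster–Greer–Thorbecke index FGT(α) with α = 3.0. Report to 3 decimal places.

0.150

Incomes under z: €6, €10, €14, €15, €25, €28 (q = 6 of N = 8).
Shortfall ratios: (32−6)/32 = 0.8125; (32−10)/32 = 0.6875; (32−14)/32 = 0.5625; (32−15)/32 = 0.5312; (32−25)/32 = 0.2188; (32−28)/32 = 0.1250.
Raised to α = 3.0: 0.53638; 0.32495; 0.17798; 0.14993; 0.01047; 0.00195.
Sum = 1.201660; FGT(3.0) = 1.201660 / 8 = 0.150.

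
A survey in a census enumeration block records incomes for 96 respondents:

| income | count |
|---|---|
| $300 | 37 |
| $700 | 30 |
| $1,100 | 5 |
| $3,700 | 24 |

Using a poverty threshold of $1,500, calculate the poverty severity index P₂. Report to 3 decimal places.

0.339

Poor units: 37×$300, 30×$700, 5×$1,100 (q = 72 of N = 96).
Gap ratios (z−y)/z: (1500−300)/1500 = 0.8000 (×37); (1500−700)/1500 = 0.5333 (×30); (1500−1100)/1500 = 0.2667 (×5).
Squared: 0.6400 (×37); 0.2844 (×30); 0.0711 (×5).
Sum = 32.568889; P₂ = 32.568889 / 96 = 0.339.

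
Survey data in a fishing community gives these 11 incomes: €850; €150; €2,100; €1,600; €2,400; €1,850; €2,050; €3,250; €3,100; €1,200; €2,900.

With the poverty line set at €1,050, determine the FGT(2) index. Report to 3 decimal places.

Poor units: €150, €850 (q = 2 of N = 11).
Gap ratios (z−y)/z: (1050−150)/1050 = 0.8571; (1050−850)/1050 = 0.1905.
Squared: 0.7347; 0.0363.
Sum = 0.770975; P₂ = 0.770975 / 11 = 0.070.

0.070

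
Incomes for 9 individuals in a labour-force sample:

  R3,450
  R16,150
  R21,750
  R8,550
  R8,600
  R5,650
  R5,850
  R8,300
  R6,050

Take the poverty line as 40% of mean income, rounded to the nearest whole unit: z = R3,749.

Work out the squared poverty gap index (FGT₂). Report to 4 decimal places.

Below the line: R3,450 (q = 1 of N = 9).
Shortfall ratios: (3749−3450)/3749 = 0.0798.
Squared: 0.0064.
Sum = 0.006361; P₂ = 0.006361 / 9 = 0.0007.

0.0007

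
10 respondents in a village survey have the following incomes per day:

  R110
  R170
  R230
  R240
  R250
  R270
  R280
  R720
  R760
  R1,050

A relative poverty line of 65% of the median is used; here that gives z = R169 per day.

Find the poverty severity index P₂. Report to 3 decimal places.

0.012

Below the line: R110 (q = 1 of N = 10).
Gap ratios (z−y)/z: (169−110)/169 = 0.3491.
Squared: 0.1219.
Sum = 0.121879; P₂ = 0.121879 / 10 = 0.012.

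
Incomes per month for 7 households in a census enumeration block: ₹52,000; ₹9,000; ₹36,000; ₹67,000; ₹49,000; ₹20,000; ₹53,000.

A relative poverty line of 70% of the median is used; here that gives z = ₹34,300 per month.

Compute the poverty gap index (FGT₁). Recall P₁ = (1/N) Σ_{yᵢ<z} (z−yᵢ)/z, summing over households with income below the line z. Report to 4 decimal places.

0.1649

Incomes under z: ₹9,000, ₹20,000 (q = 2 of N = 7).
Gap ratios (z−y)/z: (34300−9000)/34300 = 0.7376; (34300−20000)/34300 = 0.4169.
Σ = 1.154519. Dividing by the full population N = 7 gives P₁ = 0.1649.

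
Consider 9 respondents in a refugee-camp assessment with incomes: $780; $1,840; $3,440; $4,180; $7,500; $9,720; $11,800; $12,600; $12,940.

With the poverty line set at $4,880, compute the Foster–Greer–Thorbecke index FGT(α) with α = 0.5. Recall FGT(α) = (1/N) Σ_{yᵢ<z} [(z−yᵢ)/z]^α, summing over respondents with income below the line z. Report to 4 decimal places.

Poor units: $780, $1,840, $3,440, $4,180 (q = 4 of N = 9).
Shortfall ratios: (4880−780)/4880 = 0.8402; (4880−1840)/4880 = 0.6230; (4880−3440)/4880 = 0.2951; (4880−4180)/4880 = 0.1434.
Raised to α = 0.5: 0.91660; 0.78927; 0.54321; 0.37874.
Sum = 2.627830; FGT(0.5) = 2.627830 / 9 = 0.2920.

0.2920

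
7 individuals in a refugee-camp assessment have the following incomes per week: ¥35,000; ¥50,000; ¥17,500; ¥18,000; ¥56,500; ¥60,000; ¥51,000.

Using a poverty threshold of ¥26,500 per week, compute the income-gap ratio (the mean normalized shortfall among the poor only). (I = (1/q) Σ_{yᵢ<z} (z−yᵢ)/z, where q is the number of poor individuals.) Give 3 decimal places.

Incomes under z: ¥17,500, ¥18,000 (q = 2 of N = 7).
Shortfall ratios (z−y)/z: 0.3396, 0.3208; sum = 0.660377.
I averages over the q = 2 poor units only: 0.660377 / 2 = 0.330.

0.330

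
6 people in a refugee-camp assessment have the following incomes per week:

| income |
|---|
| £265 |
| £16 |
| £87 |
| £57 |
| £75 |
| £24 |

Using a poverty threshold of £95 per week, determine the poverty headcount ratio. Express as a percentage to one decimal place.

83.3%

5 of the 6 people have income below £95.
H = 5/6 = 83.3%.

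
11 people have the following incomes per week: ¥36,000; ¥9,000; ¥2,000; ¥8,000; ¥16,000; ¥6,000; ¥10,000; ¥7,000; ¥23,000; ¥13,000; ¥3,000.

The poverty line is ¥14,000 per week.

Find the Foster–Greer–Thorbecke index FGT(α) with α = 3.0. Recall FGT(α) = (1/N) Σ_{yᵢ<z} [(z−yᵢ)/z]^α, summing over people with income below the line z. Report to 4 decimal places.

Below the line: ¥2,000, ¥3,000, ¥6,000, ¥7,000, ¥8,000, ¥9,000, ¥10,000, ¥13,000 (q = 8 of N = 11).
Shortfall ratios: (14000−2000)/14000 = 0.8571; (14000−3000)/14000 = 0.7857; (14000−6000)/14000 = 0.5714; (14000−7000)/14000 = 0.5000; (14000−8000)/14000 = 0.4286; (14000−9000)/14000 = 0.3571; (14000−10000)/14000 = 0.2857; (14000−13000)/14000 = 0.0714.
Raised to α = 3.0: 0.62974; 0.48506; 0.18659; 0.12500; 0.07872; 0.04555; 0.02332; 0.00036.
Sum = 1.574344; FGT(3.0) = 1.574344 / 11 = 0.1431.

0.1431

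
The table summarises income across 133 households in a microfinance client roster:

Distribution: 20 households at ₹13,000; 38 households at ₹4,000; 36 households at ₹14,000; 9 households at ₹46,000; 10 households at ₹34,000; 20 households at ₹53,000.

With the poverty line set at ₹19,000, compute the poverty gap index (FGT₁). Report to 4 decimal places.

0.3443

Poor units: 38×₹4,000, 20×₹13,000, 36×₹14,000 (q = 94 of N = 133).
Normalized shortfalls: (19000−4000)/19000 = 0.7895 (×38); (19000−13000)/19000 = 0.3158 (×20); (19000−14000)/19000 = 0.2632 (×36).
Σ = 45.789474. Dividing by the full population N = 133 gives P₁ = 0.3443.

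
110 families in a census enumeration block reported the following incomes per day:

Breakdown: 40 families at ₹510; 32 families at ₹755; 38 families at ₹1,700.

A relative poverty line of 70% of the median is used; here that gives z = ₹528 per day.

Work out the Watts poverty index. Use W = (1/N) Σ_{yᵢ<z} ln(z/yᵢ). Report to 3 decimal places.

0.013

Poor units: 40×₹510 (q = 40 of N = 110).
Log shortfalls: ln(528/510) = 0.0347 (×40).
W = 1.387422 / 110 = 0.013.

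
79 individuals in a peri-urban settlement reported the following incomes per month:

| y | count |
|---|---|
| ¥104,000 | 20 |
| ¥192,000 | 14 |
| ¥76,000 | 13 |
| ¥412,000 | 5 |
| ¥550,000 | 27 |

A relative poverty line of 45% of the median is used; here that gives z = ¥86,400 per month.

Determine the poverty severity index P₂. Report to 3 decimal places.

Below z: 13×¥76,000 (q = 13 of N = 79).
Normalized shortfalls: (86400−76000)/86400 = 0.1204 (×13).
Squared: 0.0145 (×13).
Sum = 0.188357; P₂ = 0.188357 / 79 = 0.002.

0.002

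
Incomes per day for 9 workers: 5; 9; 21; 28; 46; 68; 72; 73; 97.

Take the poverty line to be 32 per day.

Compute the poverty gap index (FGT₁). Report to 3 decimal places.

0.226

Below the line: 5, 9, 21, 28 (q = 4 of N = 9).
Gap ratios (z−y)/z: (32−5)/32 = 0.8438; (32−9)/32 = 0.7188; (32−21)/32 = 0.3438; (32−28)/32 = 0.1250.
Sum of shortfalls = 2.031250; P₁ averages over all N: 2.031250 / 9 = 0.226.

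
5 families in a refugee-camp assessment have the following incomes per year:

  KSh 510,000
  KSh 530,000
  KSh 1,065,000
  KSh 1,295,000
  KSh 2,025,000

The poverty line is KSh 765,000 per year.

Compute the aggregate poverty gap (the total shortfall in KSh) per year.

KSh 490,000

Incomes under z: KSh 510,000, KSh 530,000 (q = 2 of N = 5).
Individual gaps: 765000−510000 = 255000; 765000−530000 = 235000.
Aggregate gap = KSh 490,000.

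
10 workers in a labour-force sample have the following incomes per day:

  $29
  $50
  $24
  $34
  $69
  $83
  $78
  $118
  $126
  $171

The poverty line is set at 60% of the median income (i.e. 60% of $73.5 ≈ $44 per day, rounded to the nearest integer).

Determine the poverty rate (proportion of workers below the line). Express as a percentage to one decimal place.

3 of the 10 workers have income below $44.
H = 3/10 = 30.0%.

30.0%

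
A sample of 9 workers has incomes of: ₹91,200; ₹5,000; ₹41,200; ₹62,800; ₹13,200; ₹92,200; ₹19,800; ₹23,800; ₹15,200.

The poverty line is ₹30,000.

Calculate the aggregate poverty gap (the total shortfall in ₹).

₹73,000

Below the line: ₹5,000, ₹13,200, ₹15,200, ₹19,800, ₹23,800 (q = 5 of N = 9).
Individual gaps: 30000−5000 = 25000; 30000−13200 = 16800; 30000−15200 = 14800; 30000−19800 = 10200; 30000−23800 = 6200.
Aggregate gap = ₹73,000.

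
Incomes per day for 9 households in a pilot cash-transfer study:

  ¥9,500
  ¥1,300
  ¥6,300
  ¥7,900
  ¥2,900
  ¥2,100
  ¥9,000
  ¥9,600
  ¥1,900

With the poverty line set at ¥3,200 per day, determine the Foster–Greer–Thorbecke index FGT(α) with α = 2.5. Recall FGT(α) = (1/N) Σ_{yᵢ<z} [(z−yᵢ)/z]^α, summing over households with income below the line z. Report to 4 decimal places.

0.0499

Poor units: ¥1,300, ¥1,900, ¥2,100, ¥2,900 (q = 4 of N = 9).
Gap ratios (z−y)/z: (3200−1300)/3200 = 0.5938; (3200−1900)/3200 = 0.4062; (3200−2100)/3200 = 0.3438; (3200−2900)/3200 = 0.0938.
Raised to α = 2.5: 0.27165; 0.10519; 0.06928; 0.00269.
Sum = 0.448813; FGT(2.5) = 0.448813 / 9 = 0.0499.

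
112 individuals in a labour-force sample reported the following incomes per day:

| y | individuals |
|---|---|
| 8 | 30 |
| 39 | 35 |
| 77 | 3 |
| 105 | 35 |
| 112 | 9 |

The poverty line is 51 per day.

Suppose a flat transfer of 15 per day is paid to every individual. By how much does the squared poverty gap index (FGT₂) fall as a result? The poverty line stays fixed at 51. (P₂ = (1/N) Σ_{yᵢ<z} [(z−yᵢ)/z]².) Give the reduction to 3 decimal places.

Before: below the line — 30×8, 35×39; squared poverty gap index (FGT₂) = 0.20772.
After the 15 transfer: below the line — 30×23; squared poverty gap index (FGT₂) = 0.08074.
Reduction = 0.20772 − 0.08074 = 0.127.

0.127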